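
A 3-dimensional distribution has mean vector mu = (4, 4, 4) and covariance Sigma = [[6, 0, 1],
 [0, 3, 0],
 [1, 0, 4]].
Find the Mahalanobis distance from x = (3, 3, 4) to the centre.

Step 1 — centre the observation: (x - mu) = (-1, -1, 0).

Step 2 — invert Sigma (cofactor / det for 3×3, or solve directly):
  Sigma^{-1} = [[0.1739, 0, -0.0435],
 [0, 0.3333, 0],
 [-0.0435, 0, 0.2609]].

Step 3 — form the quadratic (x - mu)^T · Sigma^{-1} · (x - mu):
  Sigma^{-1} · (x - mu) = (-0.1739, -0.3333, 0.0435).
  (x - mu)^T · [Sigma^{-1} · (x - mu)] = (-1)·(-0.1739) + (-1)·(-0.3333) + (0)·(0.0435) = 0.5072.

Step 4 — take square root: d = √(0.5072) ≈ 0.7122.

d(x, mu) = √(0.5072) ≈ 0.7122


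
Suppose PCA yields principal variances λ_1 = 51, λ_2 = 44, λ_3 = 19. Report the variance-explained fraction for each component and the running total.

Step 1 — total variance = trace(Sigma) = Σ λ_i = 51 + 44 + 19 = 114.

Step 2 — fraction explained by component i = λ_i / Σ λ:
  PC1: 51/114 = 0.4474
  PC2: 44/114 = 0.386
  PC3: 19/114 = 0.1667

Step 3 — cumulative fraction after k components = (λ_1 + ... + λ_k) / Σ λ:
  k = 1: 51/114 = 0.4474
  k = 2: (51 + 44)/114 = 95/114 = 0.8333
  k = 3: (51 + 44 + 19)/114 = 114/114 = 1

Summary (fraction, with percent):

explained: PC1 0.4474 (44.74%), PC2 0.386 (38.6%), PC3 0.1667 (16.67%);  cumulative: 0.4474, 0.8333, 1


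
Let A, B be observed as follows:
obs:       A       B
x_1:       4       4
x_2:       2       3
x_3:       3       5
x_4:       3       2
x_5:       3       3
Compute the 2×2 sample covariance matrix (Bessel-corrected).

Step 1 — column means:
  mean(A) = (4 + 2 + 3 + 3 + 3) / 5 = 15/5 = 3
  mean(B) = (4 + 3 + 5 + 2 + 3) / 5 = 17/5 = 3.4

Step 2 — sample covariance S[i,j] = (1/(n-1)) · Σ_k (x_{k,i} - mean_i) · (x_{k,j} - mean_j), with n-1 = 4.
  S[A,A] = ((1)·(1) + (-1)·(-1) + (0)·(0) + (0)·(0) + (0)·(0)) / 4 = 2/4 = 0.5
  S[A,B] = ((1)·(0.6) + (-1)·(-0.4) + (0)·(1.6) + (0)·(-1.4) + (0)·(-0.4)) / 4 = 1/4 = 0.25
  S[B,B] = ((0.6)·(0.6) + (-0.4)·(-0.4) + (1.6)·(1.6) + (-1.4)·(-1.4) + (-0.4)·(-0.4)) / 4 = 5.2/4 = 1.3

S is symmetric (S[j,i] = S[i,j]). Assembling:

S = [[0.5, 0.25],
 [0.25, 1.3]]


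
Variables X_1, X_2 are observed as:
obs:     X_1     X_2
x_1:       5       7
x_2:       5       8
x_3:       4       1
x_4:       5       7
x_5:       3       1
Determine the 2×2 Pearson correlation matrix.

Step 1 — column means:
  mean(X_1) = (5 + 5 + 4 + 5 + 3) / 5 = 22/5 = 4.4
  mean(X_2) = (7 + 8 + 1 + 7 + 1) / 5 = 24/5 = 4.8

Step 2 — sample variances and covariances s[i,j] = (1/(n-1)) · Σ_k (x_{k,i} - mean_i) · (x_{k,j} - mean_j), with n-1 = 4:
  s[X_1,X_1] = ((0.6)·(0.6) + (0.6)·(0.6) + (-0.4)·(-0.4) + (0.6)·(0.6) + (-1.4)·(-1.4)) / 4 = 3.2/4 = 0.8
  s[X_1,X_2] = ((0.6)·(2.2) + (0.6)·(3.2) + (-0.4)·(-3.8) + (0.6)·(2.2) + (-1.4)·(-3.8)) / 4 = 11.4/4 = 2.85
  s[X_2,X_2] = ((2.2)·(2.2) + (3.2)·(3.2) + (-3.8)·(-3.8) + (2.2)·(2.2) + (-3.8)·(-3.8)) / 4 = 48.8/4 = 12.2
  Sample standard deviations s_i = √(s[i,i]):
  s(X_1) = √(0.8) = 0.8944
  s(X_2) = √(12.2) = 3.4928

Step 3 — r_{ij} = s_{ij} / (s_i · s_j):
  r[X_1,X_1] = 1 (diagonal).
  r[X_1,X_2] = 2.85 / (0.8944 · 3.4928) = 2.85 / 3.1241 = 0.9123
  r[X_2,X_2] = 1 (diagonal).

R is symmetric with unit diagonal. Assembling:

R = [[1, 0.9123],
 [0.9123, 1]]


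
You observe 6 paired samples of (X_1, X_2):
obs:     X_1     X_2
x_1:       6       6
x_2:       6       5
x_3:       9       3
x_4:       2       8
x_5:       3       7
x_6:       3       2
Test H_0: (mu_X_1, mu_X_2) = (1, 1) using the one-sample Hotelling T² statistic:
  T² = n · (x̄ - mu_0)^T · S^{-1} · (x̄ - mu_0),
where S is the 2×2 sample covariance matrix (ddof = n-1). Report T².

Step 1 — sample mean vector:
  mean(X_1) = (6 + 6 + 9 + 2 + 3 + 3) / 6 = 29/6 = 4.8333
  mean(X_2) = (6 + 5 + 3 + 8 + 7 + 2) / 6 = 31/6 = 5.1667
  x̄ = (4.8333, 5.1667),  deviation x̄ - mu_0 = (4.8333, 5.1667) - (1, 1) = (3.8333, 4.1667).

Step 2 — sample covariance matrix, S[i,j] = (1/(n-1)) · Σ_k (x_{k,i} - mean_i) · (x_{k,j} - mean_j), divisor n-1 = 5:
  S[X_1,X_1] = ((1.1667)·(1.1667) + (1.1667)·(1.1667) + (4.1667)·(4.1667) + (-2.8333)·(-2.8333) + (-1.8333)·(-1.8333) + (-1.8333)·(-1.8333)) / 5 = 34.8333/5 = 6.9667
  S[X_1,X_2] = ((1.1667)·(0.8333) + (1.1667)·(-0.1667) + (4.1667)·(-2.1667) + (-2.8333)·(2.8333) + (-1.8333)·(1.8333) + (-1.8333)·(-3.1667)) / 5 = -13.8333/5 = -2.7667
  S[X_2,X_2] = ((0.8333)·(0.8333) + (-0.1667)·(-0.1667) + (-2.1667)·(-2.1667) + (2.8333)·(2.8333) + (1.8333)·(1.8333) + (-3.1667)·(-3.1667)) / 5 = 26.8333/5 = 5.3667
  S = [[6.9667, -2.7667],
 [-2.7667, 5.3667]].

Step 3 — invert S. det(S) = 6.9667·5.3667 - (-2.7667)² = 29.7333.
  S^{-1} = (1/det) · [[d, -b], [-b, a]] = [[0.1805, 0.093],
 [0.093, 0.2343]].

Step 4 — quadratic form (x̄ - mu_0)^T · S^{-1} · (x̄ - mu_0):
  S^{-1} · (x̄ - mu_0) = (1.0796, 1.333),
  (x̄ - mu_0)^T · [...] = (3.8333)·(1.0796) + (4.1667)·(1.333) = 9.6925.

Step 5 — scale by n: T² = 6 · 9.6925 = 58.1547.

T² ≈ 58.1547


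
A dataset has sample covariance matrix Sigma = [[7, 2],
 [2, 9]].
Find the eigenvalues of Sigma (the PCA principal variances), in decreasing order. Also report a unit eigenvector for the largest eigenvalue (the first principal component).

Step 1 — characteristic polynomial of 2×2 Sigma:
  det(Sigma - λI) = λ² - trace · λ + det = 0.
  trace = 7 + 9 = 16, det = 7·9 - (2)² = 59.
Step 2 — discriminant:
  Δ = trace² - 4·det = 256 - 236 = 20.
Step 3 — eigenvalues:
  λ = (trace ± √Δ)/2 = (16 ± 4.4721)/2,
  λ_1 = 10.2361,  λ_2 = 5.7639.

Step 4 — unit eigenvector for λ_1: solve (Sigma - λ_1 I)v = 0. First row:
  (7 - 10.2361)·v_x + (2)·v_y = 0, i.e. (-3.2361)·v_x + (2)·v_y = 0,
  so v ∝ (b, λ_1 - a) = (2, 3.2361) = u.
  ||u|| = √((2)² + (3.2361)²) = √(14.4721) ≈ 3.8042,
  v_1 = u/||u|| ≈ (0.5257, 0.8507) (||v_1|| = 1).

λ_1 = 10.2361,  λ_2 = 5.7639;  v_1 ≈ (0.5257, 0.8507)


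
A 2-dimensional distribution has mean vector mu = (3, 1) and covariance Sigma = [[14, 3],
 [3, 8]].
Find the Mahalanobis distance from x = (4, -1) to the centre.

Step 1 — centre the observation: (x - mu) = (1, -2).

Step 2 — invert Sigma. det(Sigma) = 14·8 - (3)² = 103.
  Sigma^{-1} = (1/det) · [[d, -b], [-b, a]] = [[0.0777, -0.0291],
 [-0.0291, 0.1359]].

Step 3 — form the quadratic (x - mu)^T · Sigma^{-1} · (x - mu):
  Sigma^{-1} · (x - mu) = (0.1359, -0.301).
  (x - mu)^T · [Sigma^{-1} · (x - mu)] = (1)·(0.1359) + (-2)·(-0.301) = 0.7379.

Step 4 — take square root: d = √(0.7379) ≈ 0.859.

d(x, mu) = √(0.7379) ≈ 0.859


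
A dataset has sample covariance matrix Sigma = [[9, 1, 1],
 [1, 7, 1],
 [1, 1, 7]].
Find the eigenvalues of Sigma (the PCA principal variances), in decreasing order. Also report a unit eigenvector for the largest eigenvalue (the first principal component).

Step 1 — characteristic polynomial p(λ) = det(λI - Sigma) = λ³ - tr·λ² + c_1·λ - det, where tr = trace, c_1 = sum of the principal 2×2 minors, det = det(Sigma):
  tr = 9 + 7 + 7 = 23,
  c_1 = (9·7 - (1)²) + (9·7 - (1)²) + (7·7 - (1)²) = 62 + 62 + 48 = 172,
  det = 9·(7·7 - (1)²) - (1)·((1)·7 - (1)·(1)) + (1)·((1)·(1) - 7·(1)) = 9·(48) - (1)·(6) + (1)·(-6) = 420.
  So p(λ) = λ³ - 23λ² + 172λ - 420.
Step 2 — look for an integer root (rational root theorem: any rational root is an integer divisor of 420). Testing λ = 6:
  p(6) = 216 - 828 + 1032 - 420 = 0  ✓
  Dividing out (λ - 6): p(λ) = (λ - 6)(λ² - 17λ + 70).
Step 3 — remaining eigenvalues from the quadratic λ² - 17λ + 70 = 0:
  Δ = 17² - 4·70 = 289 - 280 = 9,  λ = (17 ± √9)/2 = (17 ± 3)/2 = 10 or 7.
  Sorted: λ_1 = 10,  λ_2 = 7,  λ_3 = 6  (check: sum = 23 = tr ✓).

Step 4 — unit eigenvector for λ_1 = 10: v spans the null space of (Sigma - λ_1 I), whose rows are
  r_1 = (-1, 1, 1),  r_2 = (1, -3, 1),  r_3 = (1, 1, -3).
  v is orthogonal to every row, so take v ∝ r_1 × r_2 = ((1)·(1) - (1)·(-3), (1)·(1) - (-1)·(1), (-1)·(-3) - (1)·(1)) = (4, 2, 2).
  Rescale (divide by 2): u = (2, 1, 1).
  ||u|| = √((2)² + (1)² + (1)²) = √(6) ≈ 2.4495,  v_1 = u/||u|| ≈ (0.8165, 0.4082, 0.4082) (||v_1|| = 1).

λ_1 = 10,  λ_2 = 7,  λ_3 = 6;  v_1 ≈ (0.8165, 0.4082, 0.4082)


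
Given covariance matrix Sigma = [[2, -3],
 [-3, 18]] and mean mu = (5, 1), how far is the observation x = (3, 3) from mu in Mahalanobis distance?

Step 1 — centre the observation: (x - mu) = (-2, 2).

Step 2 — invert Sigma. det(Sigma) = 2·18 - (-3)² = 27.
  Sigma^{-1} = (1/det) · [[d, -b], [-b, a]] = [[0.6667, 0.1111],
 [0.1111, 0.0741]].

Step 3 — form the quadratic (x - mu)^T · Sigma^{-1} · (x - mu):
  Sigma^{-1} · (x - mu) = (-1.1111, -0.0741).
  (x - mu)^T · [Sigma^{-1} · (x - mu)] = (-2)·(-1.1111) + (2)·(-0.0741) = 2.0741.

Step 4 — take square root: d = √(2.0741) ≈ 1.4402.

d(x, mu) = √(2.0741) ≈ 1.4402


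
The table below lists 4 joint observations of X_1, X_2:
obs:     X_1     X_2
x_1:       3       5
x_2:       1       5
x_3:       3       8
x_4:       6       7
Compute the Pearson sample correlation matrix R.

Step 1 — column means:
  mean(X_1) = (3 + 1 + 3 + 6) / 4 = 13/4 = 3.25
  mean(X_2) = (5 + 5 + 8 + 7) / 4 = 25/4 = 6.25

Step 2 — sample variances and covariances s[i,j] = (1/(n-1)) · Σ_k (x_{k,i} - mean_i) · (x_{k,j} - mean_j), with n-1 = 3:
  s[X_1,X_1] = ((-0.25)·(-0.25) + (-2.25)·(-2.25) + (-0.25)·(-0.25) + (2.75)·(2.75)) / 3 = 12.75/3 = 4.25
  s[X_1,X_2] = ((-0.25)·(-1.25) + (-2.25)·(-1.25) + (-0.25)·(1.75) + (2.75)·(0.75)) / 3 = 4.75/3 = 1.5833
  s[X_2,X_2] = ((-1.25)·(-1.25) + (-1.25)·(-1.25) + (1.75)·(1.75) + (0.75)·(0.75)) / 3 = 6.75/3 = 2.25
  Sample standard deviations s_i = √(s[i,i]):
  s(X_1) = √(4.25) = 2.0616
  s(X_2) = √(2.25) = 1.5

Step 3 — r_{ij} = s_{ij} / (s_i · s_j):
  r[X_1,X_1] = 1 (diagonal).
  r[X_1,X_2] = 1.5833 / (2.0616 · 1.5) = 1.5833 / 3.0923 = 0.512
  r[X_2,X_2] = 1 (diagonal).

R is symmetric with unit diagonal. Assembling:

R = [[1, 0.512],
 [0.512, 1]]


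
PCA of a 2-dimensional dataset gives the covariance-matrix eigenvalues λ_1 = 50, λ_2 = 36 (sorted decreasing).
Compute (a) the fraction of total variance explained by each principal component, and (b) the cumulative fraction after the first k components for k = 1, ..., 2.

Step 1 — total variance = trace(Sigma) = Σ λ_i = 50 + 36 = 86.

Step 2 — fraction explained by component i = λ_i / Σ λ:
  PC1: 50/86 = 0.5814
  PC2: 36/86 = 0.4186

Step 3 — cumulative fraction after k components = (λ_1 + ... + λ_k) / Σ λ:
  k = 1: 50/86 = 0.5814
  k = 2: (50 + 36)/86 = 86/86 = 1

Summary (fraction, with percent):

explained: PC1 0.5814 (58.14%), PC2 0.4186 (41.86%);  cumulative: 0.5814, 1


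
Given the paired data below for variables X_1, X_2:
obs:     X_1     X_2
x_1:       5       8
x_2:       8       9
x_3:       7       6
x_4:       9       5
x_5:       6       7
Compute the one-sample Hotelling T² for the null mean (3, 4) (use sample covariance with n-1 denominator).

Step 1 — sample mean vector:
  mean(X_1) = (5 + 8 + 7 + 9 + 6) / 5 = 35/5 = 7
  mean(X_2) = (8 + 9 + 6 + 5 + 7) / 5 = 35/5 = 7
  x̄ = (7, 7),  deviation x̄ - mu_0 = (7, 7) - (3, 4) = (4, 3).

Step 2 — sample covariance matrix, S[i,j] = (1/(n-1)) · Σ_k (x_{k,i} - mean_i) · (x_{k,j} - mean_j), divisor n-1 = 4:
  S[X_1,X_1] = ((-2)·(-2) + (1)·(1) + (0)·(0) + (2)·(2) + (-1)·(-1)) / 4 = 10/4 = 2.5
  S[X_1,X_2] = ((-2)·(1) + (1)·(2) + (0)·(-1) + (2)·(-2) + (-1)·(0)) / 4 = -4/4 = -1
  S[X_2,X_2] = ((1)·(1) + (2)·(2) + (-1)·(-1) + (-2)·(-2) + (0)·(0)) / 4 = 10/4 = 2.5
  S = [[2.5, -1],
 [-1, 2.5]].

Step 3 — invert S. det(S) = 2.5·2.5 - (-1)² = 5.25.
  S^{-1} = (1/det) · [[d, -b], [-b, a]] = [[0.4762, 0.1905],
 [0.1905, 0.4762]].

Step 4 — quadratic form (x̄ - mu_0)^T · S^{-1} · (x̄ - mu_0):
  S^{-1} · (x̄ - mu_0) = (2.4762, 2.1905),
  (x̄ - mu_0)^T · [...] = (4)·(2.4762) + (3)·(2.1905) = 16.4762.

Step 5 — scale by n: T² = 5 · 16.4762 = 82.381.

T² ≈ 82.381


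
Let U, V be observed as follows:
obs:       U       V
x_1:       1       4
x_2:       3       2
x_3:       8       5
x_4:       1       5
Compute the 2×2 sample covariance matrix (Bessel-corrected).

Step 1 — column means:
  mean(U) = (1 + 3 + 8 + 1) / 4 = 13/4 = 3.25
  mean(V) = (4 + 2 + 5 + 5) / 4 = 16/4 = 4

Step 2 — sample covariance S[i,j] = (1/(n-1)) · Σ_k (x_{k,i} - mean_i) · (x_{k,j} - mean_j), with n-1 = 3.
  S[U,U] = ((-2.25)·(-2.25) + (-0.25)·(-0.25) + (4.75)·(4.75) + (-2.25)·(-2.25)) / 3 = 32.75/3 = 10.9167
  S[U,V] = ((-2.25)·(0) + (-0.25)·(-2) + (4.75)·(1) + (-2.25)·(1)) / 3 = 3/3 = 1
  S[V,V] = ((0)·(0) + (-2)·(-2) + (1)·(1) + (1)·(1)) / 3 = 6/3 = 2

S is symmetric (S[j,i] = S[i,j]). Assembling:

S = [[10.9167, 1],
 [1, 2]]


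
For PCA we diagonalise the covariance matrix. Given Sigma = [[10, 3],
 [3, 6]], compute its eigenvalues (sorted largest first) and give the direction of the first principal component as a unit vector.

Step 1 — characteristic polynomial of 2×2 Sigma:
  det(Sigma - λI) = λ² - trace · λ + det = 0.
  trace = 10 + 6 = 16, det = 10·6 - (3)² = 51.
Step 2 — discriminant:
  Δ = trace² - 4·det = 256 - 204 = 52.
Step 3 — eigenvalues:
  λ = (trace ± √Δ)/2 = (16 ± 7.2111)/2,
  λ_1 = 11.6056,  λ_2 = 4.3944.

Step 4 — unit eigenvector for λ_1: solve (Sigma - λ_1 I)v = 0. First row:
  (10 - 11.6056)·v_x + (3)·v_y = 0, i.e. (-1.6056)·v_x + (3)·v_y = 0,
  so v ∝ (b, λ_1 - a) = (3, 1.6056) = u.
  ||u|| = √((3)² + (1.6056)²) = √(11.5778) ≈ 3.4026,
  v_1 = u/||u|| ≈ (0.8817, 0.4719) (||v_1|| = 1).

λ_1 = 11.6056,  λ_2 = 4.3944;  v_1 ≈ (0.8817, 0.4719)


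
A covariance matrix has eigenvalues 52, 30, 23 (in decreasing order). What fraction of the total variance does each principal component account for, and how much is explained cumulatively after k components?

Step 1 — total variance = trace(Sigma) = Σ λ_i = 52 + 30 + 23 = 105.

Step 2 — fraction explained by component i = λ_i / Σ λ:
  PC1: 52/105 = 0.4952
  PC2: 30/105 = 0.2857
  PC3: 23/105 = 0.219

Step 3 — cumulative fraction after k components = (λ_1 + ... + λ_k) / Σ λ:
  k = 1: 52/105 = 0.4952
  k = 2: (52 + 30)/105 = 82/105 = 0.781
  k = 3: (52 + 30 + 23)/105 = 105/105 = 1

Summary (fraction, with percent):

explained: PC1 0.4952 (49.52%), PC2 0.2857 (28.57%), PC3 0.219 (21.9%);  cumulative: 0.4952, 0.781, 1


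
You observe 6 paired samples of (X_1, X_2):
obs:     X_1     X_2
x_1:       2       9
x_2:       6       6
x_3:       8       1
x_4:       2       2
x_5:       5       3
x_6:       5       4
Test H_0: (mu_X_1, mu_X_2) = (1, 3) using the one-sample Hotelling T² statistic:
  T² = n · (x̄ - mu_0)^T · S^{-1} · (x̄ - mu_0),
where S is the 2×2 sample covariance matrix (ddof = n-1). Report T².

Step 1 — sample mean vector:
  mean(X_1) = (2 + 6 + 8 + 2 + 5 + 5) / 6 = 28/6 = 4.6667
  mean(X_2) = (9 + 6 + 1 + 2 + 3 + 4) / 6 = 25/6 = 4.1667
  x̄ = (4.6667, 4.1667),  deviation x̄ - mu_0 = (4.6667, 4.1667) - (1, 3) = (3.6667, 1.1667).

Step 2 — sample covariance matrix, S[i,j] = (1/(n-1)) · Σ_k (x_{k,i} - mean_i) · (x_{k,j} - mean_j), divisor n-1 = 5:
  S[X_1,X_1] = ((-2.6667)·(-2.6667) + (1.3333)·(1.3333) + (3.3333)·(3.3333) + (-2.6667)·(-2.6667) + (0.3333)·(0.3333) + (0.3333)·(0.3333)) / 5 = 27.3333/5 = 5.4667
  S[X_1,X_2] = ((-2.6667)·(4.8333) + (1.3333)·(1.8333) + (3.3333)·(-3.1667) + (-2.6667)·(-2.1667) + (0.3333)·(-1.1667) + (0.3333)·(-0.1667)) / 5 = -15.6667/5 = -3.1333
  S[X_2,X_2] = ((4.8333)·(4.8333) + (1.8333)·(1.8333) + (-3.1667)·(-3.1667) + (-2.1667)·(-2.1667) + (-1.1667)·(-1.1667) + (-0.1667)·(-0.1667)) / 5 = 42.8333/5 = 8.5667
  S = [[5.4667, -3.1333],
 [-3.1333, 8.5667]].

Step 3 — invert S. det(S) = 5.4667·8.5667 - (-3.1333)² = 37.0133.
  S^{-1} = (1/det) · [[d, -b], [-b, a]] = [[0.2314, 0.0847],
 [0.0847, 0.1477]].

Step 4 — quadratic form (x̄ - mu_0)^T · S^{-1} · (x̄ - mu_0):
  S^{-1} · (x̄ - mu_0) = (0.9474, 0.4827),
  (x̄ - mu_0)^T · [...] = (3.6667)·(0.9474) + (1.1667)·(0.4827) = 4.037.

Step 5 — scale by n: T² = 6 · 4.037 = 24.2219.

T² ≈ 24.2219


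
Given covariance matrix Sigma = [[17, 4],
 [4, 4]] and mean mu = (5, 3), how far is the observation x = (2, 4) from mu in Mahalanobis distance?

Step 1 — centre the observation: (x - mu) = (-3, 1).

Step 2 — invert Sigma. det(Sigma) = 17·4 - (4)² = 52.
  Sigma^{-1} = (1/det) · [[d, -b], [-b, a]] = [[0.0769, -0.0769],
 [-0.0769, 0.3269]].

Step 3 — form the quadratic (x - mu)^T · Sigma^{-1} · (x - mu):
  Sigma^{-1} · (x - mu) = (-0.3077, 0.5577).
  (x - mu)^T · [Sigma^{-1} · (x - mu)] = (-3)·(-0.3077) + (1)·(0.5577) = 1.4808.

Step 4 — take square root: d = √(1.4808) ≈ 1.2169.

d(x, mu) = √(1.4808) ≈ 1.2169


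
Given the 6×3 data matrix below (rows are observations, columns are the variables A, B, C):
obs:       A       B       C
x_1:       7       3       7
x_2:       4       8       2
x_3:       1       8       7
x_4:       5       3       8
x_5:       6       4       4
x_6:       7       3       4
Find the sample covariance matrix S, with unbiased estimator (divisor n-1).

Step 1 — column means:
  mean(A) = (7 + 4 + 1 + 5 + 6 + 7) / 6 = 30/6 = 5
  mean(B) = (3 + 8 + 8 + 3 + 4 + 3) / 6 = 29/6 = 4.8333
  mean(C) = (7 + 2 + 7 + 8 + 4 + 4) / 6 = 32/6 = 5.3333

Step 2 — sample covariance S[i,j] = (1/(n-1)) · Σ_k (x_{k,i} - mean_i) · (x_{k,j} - mean_j), with n-1 = 5.
  S[A,A] = ((2)·(2) + (-1)·(-1) + (-4)·(-4) + (0)·(0) + (1)·(1) + (2)·(2)) / 5 = 26/5 = 5.2
  S[A,B] = ((2)·(-1.8333) + (-1)·(3.1667) + (-4)·(3.1667) + (0)·(-1.8333) + (1)·(-0.8333) + (2)·(-1.8333)) / 5 = -24/5 = -4.8
  S[A,C] = ((2)·(1.6667) + (-1)·(-3.3333) + (-4)·(1.6667) + (0)·(2.6667) + (1)·(-1.3333) + (2)·(-1.3333)) / 5 = -4/5 = -0.8
  S[B,B] = ((-1.8333)·(-1.8333) + (3.1667)·(3.1667) + (3.1667)·(3.1667) + (-1.8333)·(-1.8333) + (-0.8333)·(-0.8333) + (-1.8333)·(-1.8333)) / 5 = 30.8333/5 = 6.1667
  S[B,C] = ((-1.8333)·(1.6667) + (3.1667)·(-3.3333) + (3.1667)·(1.6667) + (-1.8333)·(2.6667) + (-0.8333)·(-1.3333) + (-1.8333)·(-1.3333)) / 5 = -9.6667/5 = -1.9333
  S[C,C] = ((1.6667)·(1.6667) + (-3.3333)·(-3.3333) + (1.6667)·(1.6667) + (2.6667)·(2.6667) + (-1.3333)·(-1.3333) + (-1.3333)·(-1.3333)) / 5 = 27.3333/5 = 5.4667

S is symmetric (S[j,i] = S[i,j]). Assembling:

S = [[5.2, -4.8, -0.8],
 [-4.8, 6.1667, -1.9333],
 [-0.8, -1.9333, 5.4667]]


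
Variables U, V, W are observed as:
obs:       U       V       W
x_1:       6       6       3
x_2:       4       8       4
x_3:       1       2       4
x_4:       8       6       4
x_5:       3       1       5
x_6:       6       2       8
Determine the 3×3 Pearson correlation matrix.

Step 1 — column means:
  mean(U) = (6 + 4 + 1 + 8 + 3 + 6) / 6 = 28/6 = 4.6667
  mean(V) = (6 + 8 + 2 + 6 + 1 + 2) / 6 = 25/6 = 4.1667
  mean(W) = (3 + 4 + 4 + 4 + 5 + 8) / 6 = 28/6 = 4.6667

Step 2 — sample variances and covariances s[i,j] = (1/(n-1)) · Σ_k (x_{k,i} - mean_i) · (x_{k,j} - mean_j), with n-1 = 5:
  s[U,U] = ((1.3333)·(1.3333) + (-0.6667)·(-0.6667) + (-3.6667)·(-3.6667) + (3.3333)·(3.3333) + (-1.6667)·(-1.6667) + (1.3333)·(1.3333)) / 5 = 31.3333/5 = 6.2667
  s[U,V] = ((1.3333)·(1.8333) + (-0.6667)·(3.8333) + (-3.6667)·(-2.1667) + (3.3333)·(1.8333) + (-1.6667)·(-3.1667) + (1.3333)·(-2.1667)) / 5 = 16.3333/5 = 3.2667
  s[U,W] = ((1.3333)·(-1.6667) + (-0.6667)·(-0.6667) + (-3.6667)·(-0.6667) + (3.3333)·(-0.6667) + (-1.6667)·(0.3333) + (1.3333)·(3.3333)) / 5 = 2.3333/5 = 0.4667
  s[V,V] = ((1.8333)·(1.8333) + (3.8333)·(3.8333) + (-2.1667)·(-2.1667) + (1.8333)·(1.8333) + (-3.1667)·(-3.1667) + (-2.1667)·(-2.1667)) / 5 = 40.8333/5 = 8.1667
  s[V,W] = ((1.8333)·(-1.6667) + (3.8333)·(-0.6667) + (-2.1667)·(-0.6667) + (1.8333)·(-0.6667) + (-3.1667)·(0.3333) + (-2.1667)·(3.3333)) / 5 = -13.6667/5 = -2.7333
  s[W,W] = ((-1.6667)·(-1.6667) + (-0.6667)·(-0.6667) + (-0.6667)·(-0.6667) + (-0.6667)·(-0.6667) + (0.3333)·(0.3333) + (3.3333)·(3.3333)) / 5 = 15.3333/5 = 3.0667
  Sample standard deviations s_i = √(s[i,i]):
  s(U) = √(6.2667) = 2.5033
  s(V) = √(8.1667) = 2.8577
  s(W) = √(3.0667) = 1.7512

Step 3 — r_{ij} = s_{ij} / (s_i · s_j):
  r[U,U] = 1 (diagonal).
  r[U,V] = 3.2667 / (2.5033 · 2.8577) = 3.2667 / 7.1539 = 0.4566
  r[U,W] = 0.4667 / (2.5033 · 1.7512) = 0.4667 / 4.3838 = 0.1065
  r[V,V] = 1 (diagonal).
  r[V,W] = -2.7333 / (2.8577 · 1.7512) = -2.7333 / 5.0044 = -0.5462
  r[W,W] = 1 (diagonal).

R is symmetric with unit diagonal. Assembling:

R = [[1, 0.4566, 0.1065],
 [0.4566, 1, -0.5462],
 [0.1065, -0.5462, 1]]


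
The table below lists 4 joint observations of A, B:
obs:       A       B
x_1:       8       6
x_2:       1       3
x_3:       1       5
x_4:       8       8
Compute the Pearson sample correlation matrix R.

Step 1 — column means:
  mean(A) = (8 + 1 + 1 + 8) / 4 = 18/4 = 4.5
  mean(B) = (6 + 3 + 5 + 8) / 4 = 22/4 = 5.5

Step 2 — sample variances and covariances s[i,j] = (1/(n-1)) · Σ_k (x_{k,i} - mean_i) · (x_{k,j} - mean_j), with n-1 = 3:
  s[A,A] = ((3.5)·(3.5) + (-3.5)·(-3.5) + (-3.5)·(-3.5) + (3.5)·(3.5)) / 3 = 49/3 = 16.3333
  s[A,B] = ((3.5)·(0.5) + (-3.5)·(-2.5) + (-3.5)·(-0.5) + (3.5)·(2.5)) / 3 = 21/3 = 7
  s[B,B] = ((0.5)·(0.5) + (-2.5)·(-2.5) + (-0.5)·(-0.5) + (2.5)·(2.5)) / 3 = 13/3 = 4.3333
  Sample standard deviations s_i = √(s[i,i]):
  s(A) = √(16.3333) = 4.0415
  s(B) = √(4.3333) = 2.0817

Step 3 — r_{ij} = s_{ij} / (s_i · s_j):
  r[A,A] = 1 (diagonal).
  r[A,B] = 7 / (4.0415 · 2.0817) = 7 / 8.413 = 0.8321
  r[B,B] = 1 (diagonal).

R is symmetric with unit diagonal. Assembling:

R = [[1, 0.8321],
 [0.8321, 1]]


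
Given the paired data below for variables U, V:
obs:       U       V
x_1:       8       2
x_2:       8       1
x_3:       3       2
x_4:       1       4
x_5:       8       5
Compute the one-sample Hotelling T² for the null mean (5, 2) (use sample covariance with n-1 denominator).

Step 1 — sample mean vector:
  mean(U) = (8 + 8 + 3 + 1 + 8) / 5 = 28/5 = 5.6
  mean(V) = (2 + 1 + 2 + 4 + 5) / 5 = 14/5 = 2.8
  x̄ = (5.6, 2.8),  deviation x̄ - mu_0 = (5.6, 2.8) - (5, 2) = (0.6, 0.8).

Step 2 — sample covariance matrix, S[i,j] = (1/(n-1)) · Σ_k (x_{k,i} - mean_i) · (x_{k,j} - mean_j), divisor n-1 = 4:
  S[U,U] = ((2.4)·(2.4) + (2.4)·(2.4) + (-2.6)·(-2.6) + (-4.6)·(-4.6) + (2.4)·(2.4)) / 4 = 45.2/4 = 11.3
  S[U,V] = ((2.4)·(-0.8) + (2.4)·(-1.8) + (-2.6)·(-0.8) + (-4.6)·(1.2) + (2.4)·(2.2)) / 4 = -4.4/4 = -1.1
  S[V,V] = ((-0.8)·(-0.8) + (-1.8)·(-1.8) + (-0.8)·(-0.8) + (1.2)·(1.2) + (2.2)·(2.2)) / 4 = 10.8/4 = 2.7
  S = [[11.3, -1.1],
 [-1.1, 2.7]].

Step 3 — invert S. det(S) = 11.3·2.7 - (-1.1)² = 29.3.
  S^{-1} = (1/det) · [[d, -b], [-b, a]] = [[0.0922, 0.0375],
 [0.0375, 0.3857]].

Step 4 — quadratic form (x̄ - mu_0)^T · S^{-1} · (x̄ - mu_0):
  S^{-1} · (x̄ - mu_0) = (0.0853, 0.3311),
  (x̄ - mu_0)^T · [...] = (0.6)·(0.0853) + (0.8)·(0.3311) = 0.316.

Step 5 — scale by n: T² = 5 · 0.316 = 1.5802.

T² ≈ 1.5802


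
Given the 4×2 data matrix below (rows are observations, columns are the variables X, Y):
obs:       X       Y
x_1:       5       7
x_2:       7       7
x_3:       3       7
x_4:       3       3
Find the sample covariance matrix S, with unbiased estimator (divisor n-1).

Step 1 — column means:
  mean(X) = (5 + 7 + 3 + 3) / 4 = 18/4 = 4.5
  mean(Y) = (7 + 7 + 7 + 3) / 4 = 24/4 = 6

Step 2 — sample covariance S[i,j] = (1/(n-1)) · Σ_k (x_{k,i} - mean_i) · (x_{k,j} - mean_j), with n-1 = 3.
  S[X,X] = ((0.5)·(0.5) + (2.5)·(2.5) + (-1.5)·(-1.5) + (-1.5)·(-1.5)) / 3 = 11/3 = 3.6667
  S[X,Y] = ((0.5)·(1) + (2.5)·(1) + (-1.5)·(1) + (-1.5)·(-3)) / 3 = 6/3 = 2
  S[Y,Y] = ((1)·(1) + (1)·(1) + (1)·(1) + (-3)·(-3)) / 3 = 12/3 = 4

S is symmetric (S[j,i] = S[i,j]). Assembling:

S = [[3.6667, 2],
 [2, 4]]


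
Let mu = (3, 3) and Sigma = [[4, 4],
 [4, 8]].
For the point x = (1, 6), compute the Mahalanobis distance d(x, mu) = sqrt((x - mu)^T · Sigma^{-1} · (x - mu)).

Step 1 — centre the observation: (x - mu) = (-2, 3).

Step 2 — invert Sigma. det(Sigma) = 4·8 - (4)² = 16.
  Sigma^{-1} = (1/det) · [[d, -b], [-b, a]] = [[0.5, -0.25],
 [-0.25, 0.25]].

Step 3 — form the quadratic (x - mu)^T · Sigma^{-1} · (x - mu):
  Sigma^{-1} · (x - mu) = (-1.75, 1.25).
  (x - mu)^T · [Sigma^{-1} · (x - mu)] = (-2)·(-1.75) + (3)·(1.25) = 7.25.

Step 4 — take square root: d = √(7.25) ≈ 2.6926.

d(x, mu) = √(7.25) ≈ 2.6926


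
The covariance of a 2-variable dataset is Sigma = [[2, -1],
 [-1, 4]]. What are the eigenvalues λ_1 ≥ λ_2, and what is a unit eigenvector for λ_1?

Step 1 — characteristic polynomial of 2×2 Sigma:
  det(Sigma - λI) = λ² - trace · λ + det = 0.
  trace = 2 + 4 = 6, det = 2·4 - (-1)² = 7.
Step 2 — discriminant:
  Δ = trace² - 4·det = 36 - 28 = 8.
Step 3 — eigenvalues:
  λ = (trace ± √Δ)/2 = (6 ± 2.8284)/2,
  λ_1 = 4.4142,  λ_2 = 1.5858.

Step 4 — unit eigenvector for λ_1: solve (Sigma - λ_1 I)v = 0. First row:
  (2 - 4.4142)·v_x + (-1)·v_y = 0, i.e. (-2.4142)·v_x + (-1)·v_y = 0,
  so v ∝ (b, λ_1 - a) = (-1, 2.4142); multiply by -1 so the first entry is positive: u = (1, -2.4142).
  ||u|| = √((1)² + (-2.4142)²) = √(6.8284) ≈ 2.6131,
  v_1 = u/||u|| ≈ (0.3827, -0.9239) (||v_1|| = 1).

λ_1 = 4.4142,  λ_2 = 1.5858;  v_1 ≈ (0.3827, -0.9239)


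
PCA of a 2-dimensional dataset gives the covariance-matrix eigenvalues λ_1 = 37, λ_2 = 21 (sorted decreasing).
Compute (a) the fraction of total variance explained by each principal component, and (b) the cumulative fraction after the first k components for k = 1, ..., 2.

Step 1 — total variance = trace(Sigma) = Σ λ_i = 37 + 21 = 58.

Step 2 — fraction explained by component i = λ_i / Σ λ:
  PC1: 37/58 = 0.6379
  PC2: 21/58 = 0.3621

Step 3 — cumulative fraction after k components = (λ_1 + ... + λ_k) / Σ λ:
  k = 1: 37/58 = 0.6379
  k = 2: (37 + 21)/58 = 58/58 = 1

Summary (fraction, with percent):

explained: PC1 0.6379 (63.79%), PC2 0.3621 (36.21%);  cumulative: 0.6379, 1


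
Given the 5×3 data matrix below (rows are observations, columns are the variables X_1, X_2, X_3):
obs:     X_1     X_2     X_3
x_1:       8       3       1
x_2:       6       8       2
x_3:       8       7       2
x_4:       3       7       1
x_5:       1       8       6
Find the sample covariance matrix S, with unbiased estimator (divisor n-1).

Step 1 — column means:
  mean(X_1) = (8 + 6 + 8 + 3 + 1) / 5 = 26/5 = 5.2
  mean(X_2) = (3 + 8 + 7 + 7 + 8) / 5 = 33/5 = 6.6
  mean(X_3) = (1 + 2 + 2 + 1 + 6) / 5 = 12/5 = 2.4

Step 2 — sample covariance S[i,j] = (1/(n-1)) · Σ_k (x_{k,i} - mean_i) · (x_{k,j} - mean_j), with n-1 = 4.
  S[X_1,X_1] = ((2.8)·(2.8) + (0.8)·(0.8) + (2.8)·(2.8) + (-2.2)·(-2.2) + (-4.2)·(-4.2)) / 4 = 38.8/4 = 9.7
  S[X_1,X_2] = ((2.8)·(-3.6) + (0.8)·(1.4) + (2.8)·(0.4) + (-2.2)·(0.4) + (-4.2)·(1.4)) / 4 = -14.6/4 = -3.65
  S[X_1,X_3] = ((2.8)·(-1.4) + (0.8)·(-0.4) + (2.8)·(-0.4) + (-2.2)·(-1.4) + (-4.2)·(3.6)) / 4 = -17.4/4 = -4.35
  S[X_2,X_2] = ((-3.6)·(-3.6) + (1.4)·(1.4) + (0.4)·(0.4) + (0.4)·(0.4) + (1.4)·(1.4)) / 4 = 17.2/4 = 4.3
  S[X_2,X_3] = ((-3.6)·(-1.4) + (1.4)·(-0.4) + (0.4)·(-0.4) + (0.4)·(-1.4) + (1.4)·(3.6)) / 4 = 8.8/4 = 2.2
  S[X_3,X_3] = ((-1.4)·(-1.4) + (-0.4)·(-0.4) + (-0.4)·(-0.4) + (-1.4)·(-1.4) + (3.6)·(3.6)) / 4 = 17.2/4 = 4.3

S is symmetric (S[j,i] = S[i,j]). Assembling:

S = [[9.7, -3.65, -4.35],
 [-3.65, 4.3, 2.2],
 [-4.35, 2.2, 4.3]]


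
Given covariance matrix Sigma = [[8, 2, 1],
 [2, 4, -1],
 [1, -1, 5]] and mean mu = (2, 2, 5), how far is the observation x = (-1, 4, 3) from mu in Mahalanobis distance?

Step 1 — centre the observation: (x - mu) = (-3, 2, -2).

Step 2 — invert Sigma (cofactor / det for 3×3, or solve directly):
  Sigma^{-1} = [[0.1532, -0.0887, -0.0484],
 [-0.0887, 0.3145, 0.0806],
 [-0.0484, 0.0806, 0.2258]].

Step 3 — form the quadratic (x - mu)^T · Sigma^{-1} · (x - mu):
  Sigma^{-1} · (x - mu) = (-0.5403, 0.7339, -0.1452).
  (x - mu)^T · [Sigma^{-1} · (x - mu)] = (-3)·(-0.5403) + (2)·(0.7339) + (-2)·(-0.1452) = 3.379.

Step 4 — take square root: d = √(3.379) ≈ 1.8382.

d(x, mu) = √(3.379) ≈ 1.8382


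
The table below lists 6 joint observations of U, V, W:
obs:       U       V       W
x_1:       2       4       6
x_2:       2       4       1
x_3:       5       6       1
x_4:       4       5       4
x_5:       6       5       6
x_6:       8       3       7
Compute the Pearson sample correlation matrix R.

Step 1 — column means:
  mean(U) = (2 + 2 + 5 + 4 + 6 + 8) / 6 = 27/6 = 4.5
  mean(V) = (4 + 4 + 6 + 5 + 5 + 3) / 6 = 27/6 = 4.5
  mean(W) = (6 + 1 + 1 + 4 + 6 + 7) / 6 = 25/6 = 4.1667

Step 2 — sample variances and covariances s[i,j] = (1/(n-1)) · Σ_k (x_{k,i} - mean_i) · (x_{k,j} - mean_j), with n-1 = 5:
  s[U,U] = ((-2.5)·(-2.5) + (-2.5)·(-2.5) + (0.5)·(0.5) + (-0.5)·(-0.5) + (1.5)·(1.5) + (3.5)·(3.5)) / 5 = 27.5/5 = 5.5
  s[U,V] = ((-2.5)·(-0.5) + (-2.5)·(-0.5) + (0.5)·(1.5) + (-0.5)·(0.5) + (1.5)·(0.5) + (3.5)·(-1.5)) / 5 = -1.5/5 = -0.3
  s[U,W] = ((-2.5)·(1.8333) + (-2.5)·(-3.1667) + (0.5)·(-3.1667) + (-0.5)·(-0.1667) + (1.5)·(1.8333) + (3.5)·(2.8333)) / 5 = 14.5/5 = 2.9
  s[V,V] = ((-0.5)·(-0.5) + (-0.5)·(-0.5) + (1.5)·(1.5) + (0.5)·(0.5) + (0.5)·(0.5) + (-1.5)·(-1.5)) / 5 = 5.5/5 = 1.1
  s[V,W] = ((-0.5)·(1.8333) + (-0.5)·(-3.1667) + (1.5)·(-3.1667) + (0.5)·(-0.1667) + (0.5)·(1.8333) + (-1.5)·(2.8333)) / 5 = -7.5/5 = -1.5
  s[W,W] = ((1.8333)·(1.8333) + (-3.1667)·(-3.1667) + (-3.1667)·(-3.1667) + (-0.1667)·(-0.1667) + (1.8333)·(1.8333) + (2.8333)·(2.8333)) / 5 = 34.8333/5 = 6.9667
  Sample standard deviations s_i = √(s[i,i]):
  s(U) = √(5.5) = 2.3452
  s(V) = √(1.1) = 1.0488
  s(W) = √(6.9667) = 2.6394

Step 3 — r_{ij} = s_{ij} / (s_i · s_j):
  r[U,U] = 1 (diagonal).
  r[U,V] = -0.3 / (2.3452 · 1.0488) = -0.3 / 2.4597 = -0.122
  r[U,W] = 2.9 / (2.3452 · 2.6394) = 2.9 / 6.19 = 0.4685
  r[V,V] = 1 (diagonal).
  r[V,W] = -1.5 / (1.0488 · 2.6394) = -1.5 / 2.7683 = -0.5419
  r[W,W] = 1 (diagonal).

R is symmetric with unit diagonal. Assembling:

R = [[1, -0.122, 0.4685],
 [-0.122, 1, -0.5419],
 [0.4685, -0.5419, 1]]


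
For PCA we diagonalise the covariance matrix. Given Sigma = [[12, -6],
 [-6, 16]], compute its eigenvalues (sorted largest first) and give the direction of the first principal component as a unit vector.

Step 1 — characteristic polynomial of 2×2 Sigma:
  det(Sigma - λI) = λ² - trace · λ + det = 0.
  trace = 12 + 16 = 28, det = 12·16 - (-6)² = 156.
Step 2 — discriminant:
  Δ = trace² - 4·det = 784 - 624 = 160.
Step 3 — eigenvalues:
  λ = (trace ± √Δ)/2 = (28 ± 12.6491)/2,
  λ_1 = 20.3246,  λ_2 = 7.6754.

Step 4 — unit eigenvector for λ_1: solve (Sigma - λ_1 I)v = 0. First row:
  (12 - 20.3246)·v_x + (-6)·v_y = 0, i.e. (-8.3246)·v_x + (-6)·v_y = 0,
  so v ∝ (b, λ_1 - a) = (-6, 8.3246); multiply by -1 so the first entry is positive: u = (6, -8.3246).
  ||u|| = √((6)² + (-8.3246)²) = √(105.2982) ≈ 10.2615,
  v_1 = u/||u|| ≈ (0.5847, -0.8112) (||v_1|| = 1).

λ_1 = 20.3246,  λ_2 = 7.6754;  v_1 ≈ (0.5847, -0.8112)


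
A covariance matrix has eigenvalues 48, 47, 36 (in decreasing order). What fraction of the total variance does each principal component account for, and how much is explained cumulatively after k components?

Step 1 — total variance = trace(Sigma) = Σ λ_i = 48 + 47 + 36 = 131.

Step 2 — fraction explained by component i = λ_i / Σ λ:
  PC1: 48/131 = 0.3664
  PC2: 47/131 = 0.3588
  PC3: 36/131 = 0.2748

Step 3 — cumulative fraction after k components = (λ_1 + ... + λ_k) / Σ λ:
  k = 1: 48/131 = 0.3664
  k = 2: (48 + 47)/131 = 95/131 = 0.7252
  k = 3: (48 + 47 + 36)/131 = 131/131 = 1

Summary (fraction, with percent):

explained: PC1 0.3664 (36.64%), PC2 0.3588 (35.88%), PC3 0.2748 (27.48%);  cumulative: 0.3664, 0.7252, 1


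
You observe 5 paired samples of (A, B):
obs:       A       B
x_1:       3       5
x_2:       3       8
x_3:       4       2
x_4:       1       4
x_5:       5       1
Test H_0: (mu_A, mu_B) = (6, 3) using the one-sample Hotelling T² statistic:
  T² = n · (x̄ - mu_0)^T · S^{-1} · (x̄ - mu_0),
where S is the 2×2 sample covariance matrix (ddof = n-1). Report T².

Step 1 — sample mean vector:
  mean(A) = (3 + 3 + 4 + 1 + 5) / 5 = 16/5 = 3.2
  mean(B) = (5 + 8 + 2 + 4 + 1) / 5 = 20/5 = 4
  x̄ = (3.2, 4),  deviation x̄ - mu_0 = (3.2, 4) - (6, 3) = (-2.8, 1).

Step 2 — sample covariance matrix, S[i,j] = (1/(n-1)) · Σ_k (x_{k,i} - mean_i) · (x_{k,j} - mean_j), divisor n-1 = 4:
  S[A,A] = ((-0.2)·(-0.2) + (-0.2)·(-0.2) + (0.8)·(0.8) + (-2.2)·(-2.2) + (1.8)·(1.8)) / 4 = 8.8/4 = 2.2
  S[A,B] = ((-0.2)·(1) + (-0.2)·(4) + (0.8)·(-2) + (-2.2)·(0) + (1.8)·(-3)) / 4 = -8/4 = -2
  S[B,B] = ((1)·(1) + (4)·(4) + (-2)·(-2) + (0)·(0) + (-3)·(-3)) / 4 = 30/4 = 7.5
  S = [[2.2, -2],
 [-2, 7.5]].

Step 3 — invert S. det(S) = 2.2·7.5 - (-2)² = 12.5.
  S^{-1} = (1/det) · [[d, -b], [-b, a]] = [[0.6, 0.16],
 [0.16, 0.176]].

Step 4 — quadratic form (x̄ - mu_0)^T · S^{-1} · (x̄ - mu_0):
  S^{-1} · (x̄ - mu_0) = (-1.52, -0.272),
  (x̄ - mu_0)^T · [...] = (-2.8)·(-1.52) + (1)·(-0.272) = 3.984.

Step 5 — scale by n: T² = 5 · 3.984 = 19.92.

T² ≈ 19.92


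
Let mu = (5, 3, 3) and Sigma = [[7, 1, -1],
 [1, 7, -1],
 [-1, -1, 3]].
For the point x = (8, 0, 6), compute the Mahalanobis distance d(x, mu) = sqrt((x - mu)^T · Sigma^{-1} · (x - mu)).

Step 1 — centre the observation: (x - mu) = (3, -3, 3).

Step 2 — invert Sigma (cofactor / det for 3×3, or solve directly):
  Sigma^{-1} = [[0.1515, -0.0152, 0.0455],
 [-0.0152, 0.1515, 0.0455],
 [0.0455, 0.0455, 0.3636]].

Step 3 — form the quadratic (x - mu)^T · Sigma^{-1} · (x - mu):
  Sigma^{-1} · (x - mu) = (0.6364, -0.3636, 1.0909).
  (x - mu)^T · [Sigma^{-1} · (x - mu)] = (3)·(0.6364) + (-3)·(-0.3636) + (3)·(1.0909) = 6.2727.

Step 4 — take square root: d = √(6.2727) ≈ 2.5045.

d(x, mu) = √(6.2727) ≈ 2.5045


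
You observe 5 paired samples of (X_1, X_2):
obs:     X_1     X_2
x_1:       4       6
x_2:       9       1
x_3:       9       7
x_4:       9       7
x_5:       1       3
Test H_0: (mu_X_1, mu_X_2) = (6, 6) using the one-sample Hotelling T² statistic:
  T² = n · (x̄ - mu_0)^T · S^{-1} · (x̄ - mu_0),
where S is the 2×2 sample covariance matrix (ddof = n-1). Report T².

Step 1 — sample mean vector:
  mean(X_1) = (4 + 9 + 9 + 9 + 1) / 5 = 32/5 = 6.4
  mean(X_2) = (6 + 1 + 7 + 7 + 3) / 5 = 24/5 = 4.8
  x̄ = (6.4, 4.8),  deviation x̄ - mu_0 = (6.4, 4.8) - (6, 6) = (0.4, -1.2).

Step 2 — sample covariance matrix, S[i,j] = (1/(n-1)) · Σ_k (x_{k,i} - mean_i) · (x_{k,j} - mean_j), divisor n-1 = 4:
  S[X_1,X_1] = ((-2.4)·(-2.4) + (2.6)·(2.6) + (2.6)·(2.6) + (2.6)·(2.6) + (-5.4)·(-5.4)) / 4 = 55.2/4 = 13.8
  S[X_1,X_2] = ((-2.4)·(1.2) + (2.6)·(-3.8) + (2.6)·(2.2) + (2.6)·(2.2) + (-5.4)·(-1.8)) / 4 = 8.4/4 = 2.1
  S[X_2,X_2] = ((1.2)·(1.2) + (-3.8)·(-3.8) + (2.2)·(2.2) + (2.2)·(2.2) + (-1.8)·(-1.8)) / 4 = 28.8/4 = 7.2
  S = [[13.8, 2.1],
 [2.1, 7.2]].

Step 3 — invert S. det(S) = 13.8·7.2 - (2.1)² = 94.95.
  S^{-1} = (1/det) · [[d, -b], [-b, a]] = [[0.0758, -0.0221],
 [-0.0221, 0.1453]].

Step 4 — quadratic form (x̄ - mu_0)^T · S^{-1} · (x̄ - mu_0):
  S^{-1} · (x̄ - mu_0) = (0.0569, -0.1833),
  (x̄ - mu_0)^T · [...] = (0.4)·(0.0569) + (-1.2)·(-0.1833) = 0.2427.

Step 5 — scale by n: T² = 5 · 0.2427 = 1.2133.

T² ≈ 1.2133


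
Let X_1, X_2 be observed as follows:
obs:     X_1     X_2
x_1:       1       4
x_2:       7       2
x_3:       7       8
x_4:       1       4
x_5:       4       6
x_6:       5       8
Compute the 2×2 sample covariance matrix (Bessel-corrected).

Step 1 — column means:
  mean(X_1) = (1 + 7 + 7 + 1 + 4 + 5) / 6 = 25/6 = 4.1667
  mean(X_2) = (4 + 2 + 8 + 4 + 6 + 8) / 6 = 32/6 = 5.3333

Step 2 — sample covariance S[i,j] = (1/(n-1)) · Σ_k (x_{k,i} - mean_i) · (x_{k,j} - mean_j), with n-1 = 5.
  S[X_1,X_1] = ((-3.1667)·(-3.1667) + (2.8333)·(2.8333) + (2.8333)·(2.8333) + (-3.1667)·(-3.1667) + (-0.1667)·(-0.1667) + (0.8333)·(0.8333)) / 5 = 36.8333/5 = 7.3667
  S[X_1,X_2] = ((-3.1667)·(-1.3333) + (2.8333)·(-3.3333) + (2.8333)·(2.6667) + (-3.1667)·(-1.3333) + (-0.1667)·(0.6667) + (0.8333)·(2.6667)) / 5 = 8.6667/5 = 1.7333
  S[X_2,X_2] = ((-1.3333)·(-1.3333) + (-3.3333)·(-3.3333) + (2.6667)·(2.6667) + (-1.3333)·(-1.3333) + (0.6667)·(0.6667) + (2.6667)·(2.6667)) / 5 = 29.3333/5 = 5.8667

S is symmetric (S[j,i] = S[i,j]). Assembling:

S = [[7.3667, 1.7333],
 [1.7333, 5.8667]]


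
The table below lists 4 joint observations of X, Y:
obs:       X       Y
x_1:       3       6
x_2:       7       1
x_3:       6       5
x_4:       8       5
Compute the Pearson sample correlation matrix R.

Step 1 — column means:
  mean(X) = (3 + 7 + 6 + 8) / 4 = 24/4 = 6
  mean(Y) = (6 + 1 + 5 + 5) / 4 = 17/4 = 4.25

Step 2 — sample variances and covariances s[i,j] = (1/(n-1)) · Σ_k (x_{k,i} - mean_i) · (x_{k,j} - mean_j), with n-1 = 3:
  s[X,X] = ((-3)·(-3) + (1)·(1) + (0)·(0) + (2)·(2)) / 3 = 14/3 = 4.6667
  s[X,Y] = ((-3)·(1.75) + (1)·(-3.25) + (0)·(0.75) + (2)·(0.75)) / 3 = -7/3 = -2.3333
  s[Y,Y] = ((1.75)·(1.75) + (-3.25)·(-3.25) + (0.75)·(0.75) + (0.75)·(0.75)) / 3 = 14.75/3 = 4.9167
  Sample standard deviations s_i = √(s[i,i]):
  s(X) = √(4.6667) = 2.1602
  s(Y) = √(4.9167) = 2.2174

Step 3 — r_{ij} = s_{ij} / (s_i · s_j):
  r[X,X] = 1 (diagonal).
  r[X,Y] = -2.3333 / (2.1602 · 2.2174) = -2.3333 / 4.79 = -0.4871
  r[Y,Y] = 1 (diagonal).

R is symmetric with unit diagonal. Assembling:

R = [[1, -0.4871],
 [-0.4871, 1]]


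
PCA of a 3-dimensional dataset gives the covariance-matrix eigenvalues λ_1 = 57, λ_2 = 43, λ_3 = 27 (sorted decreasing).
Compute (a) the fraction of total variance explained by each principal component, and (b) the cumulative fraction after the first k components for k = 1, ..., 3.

Step 1 — total variance = trace(Sigma) = Σ λ_i = 57 + 43 + 27 = 127.

Step 2 — fraction explained by component i = λ_i / Σ λ:
  PC1: 57/127 = 0.4488
  PC2: 43/127 = 0.3386
  PC3: 27/127 = 0.2126

Step 3 — cumulative fraction after k components = (λ_1 + ... + λ_k) / Σ λ:
  k = 1: 57/127 = 0.4488
  k = 2: (57 + 43)/127 = 100/127 = 0.7874
  k = 3: (57 + 43 + 27)/127 = 127/127 = 1

Summary (fraction, with percent):

explained: PC1 0.4488 (44.88%), PC2 0.3386 (33.86%), PC3 0.2126 (21.26%);  cumulative: 0.4488, 0.7874, 1


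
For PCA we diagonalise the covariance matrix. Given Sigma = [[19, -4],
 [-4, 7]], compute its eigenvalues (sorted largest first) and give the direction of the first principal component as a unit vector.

Step 1 — characteristic polynomial of 2×2 Sigma:
  det(Sigma - λI) = λ² - trace · λ + det = 0.
  trace = 19 + 7 = 26, det = 19·7 - (-4)² = 117.
Step 2 — discriminant:
  Δ = trace² - 4·det = 676 - 468 = 208.
Step 3 — eigenvalues:
  λ = (trace ± √Δ)/2 = (26 ± 14.4222)/2,
  λ_1 = 20.2111,  λ_2 = 5.7889.

Step 4 — unit eigenvector for λ_1: solve (Sigma - λ_1 I)v = 0. First row:
  (19 - 20.2111)·v_x + (-4)·v_y = 0, i.e. (-1.2111)·v_x + (-4)·v_y = 0,
  so v ∝ (b, λ_1 - a) = (-4, 1.2111); multiply by -1 so the first entry is positive: u = (4, -1.2111).
  ||u|| = √((4)² + (-1.2111)²) = √(17.4668) ≈ 4.1793,
  v_1 = u/||u|| ≈ (0.9571, -0.2898) (||v_1|| = 1).

λ_1 = 20.2111,  λ_2 = 5.7889;  v_1 ≈ (0.9571, -0.2898)


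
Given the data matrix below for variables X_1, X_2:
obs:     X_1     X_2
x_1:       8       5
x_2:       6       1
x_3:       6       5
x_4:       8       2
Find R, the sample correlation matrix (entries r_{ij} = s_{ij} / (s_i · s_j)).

Step 1 — column means:
  mean(X_1) = (8 + 6 + 6 + 8) / 4 = 28/4 = 7
  mean(X_2) = (5 + 1 + 5 + 2) / 4 = 13/4 = 3.25

Step 2 — sample variances and covariances s[i,j] = (1/(n-1)) · Σ_k (x_{k,i} - mean_i) · (x_{k,j} - mean_j), with n-1 = 3:
  s[X_1,X_1] = ((1)·(1) + (-1)·(-1) + (-1)·(-1) + (1)·(1)) / 3 = 4/3 = 1.3333
  s[X_1,X_2] = ((1)·(1.75) + (-1)·(-2.25) + (-1)·(1.75) + (1)·(-1.25)) / 3 = 1/3 = 0.3333
  s[X_2,X_2] = ((1.75)·(1.75) + (-2.25)·(-2.25) + (1.75)·(1.75) + (-1.25)·(-1.25)) / 3 = 12.75/3 = 4.25
  Sample standard deviations s_i = √(s[i,i]):
  s(X_1) = √(1.3333) = 1.1547
  s(X_2) = √(4.25) = 2.0616

Step 3 — r_{ij} = s_{ij} / (s_i · s_j):
  r[X_1,X_1] = 1 (diagonal).
  r[X_1,X_2] = 0.3333 / (1.1547 · 2.0616) = 0.3333 / 2.3805 = 0.14
  r[X_2,X_2] = 1 (diagonal).

R is symmetric with unit diagonal. Assembling:

R = [[1, 0.14],
 [0.14, 1]]
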